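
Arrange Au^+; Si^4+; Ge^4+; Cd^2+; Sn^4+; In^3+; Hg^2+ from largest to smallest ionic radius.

Au^+ > Hg^2+ > Cd^2+ > In^3+ > Sn^4+ > Ge^4+ > Si^4+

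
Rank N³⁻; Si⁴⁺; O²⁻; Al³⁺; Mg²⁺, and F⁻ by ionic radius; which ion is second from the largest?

O²⁻

Each ion has 10 electrons. The ranking follows nuclear charge in reverse — greater Z gives a smaller radius. Si⁴⁺ (Z=14), Al³⁺ (Z=13), Mg²⁺ (Z=12), F⁻ (Z=9), O²⁻ (Z=8), N³⁻ (Z=7).
Full ascending order: Si⁴⁺ < Al³⁺ < Mg²⁺ < F⁻ < O²⁻ < N³⁻. Counting from the largest, position 2 is O²⁻.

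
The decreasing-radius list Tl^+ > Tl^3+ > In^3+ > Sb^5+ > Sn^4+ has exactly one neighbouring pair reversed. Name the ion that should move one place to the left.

Sn^4+

Scanning neighbour by neighbour, only Sb^5+/Sn^4+ violates a trend: they are isoelectronic (46 e⁻) and Sb has more protons than Sn (51 vs 50), making Sb^5+ smaller. That makes Sn^4+ the one sitting a position late relative to where it belongs.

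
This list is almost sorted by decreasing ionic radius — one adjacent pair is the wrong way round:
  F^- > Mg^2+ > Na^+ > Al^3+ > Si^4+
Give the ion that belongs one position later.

Mg^2+

Scanning neighbour by neighbour, only Mg^2+/Na^+ violates a trend: they are isoelectronic (10 e⁻) and Mg has more protons than Na (12 vs 11), making Mg^2+ smaller. That makes Mg^2+ the one sitting a position early relative to where it belongs.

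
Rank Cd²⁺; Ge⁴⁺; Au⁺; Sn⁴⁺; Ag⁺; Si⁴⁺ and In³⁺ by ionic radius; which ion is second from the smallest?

Work out protons and electrons: Si⁴⁺: 10 e⁻, Z=14, Ge⁴⁺: 28 e⁻, Z=32, Sn⁴⁺: 46 e⁻, Z=50, In³⁺: 46 e⁻, Z=49, Cd²⁺: 46 e⁻, Z=48, Ag⁺: 46 e⁻, Z=47, Au⁺: 78 e⁻, Z=79. Si⁴⁺ < Ge⁴⁺ (same group, 1 shell fewer); Ge⁴⁺ < Sn⁴⁺ (same group, period 4 vs 5); Sn⁴⁺ < In³⁺ (both 46 e⁻, Z=50>49); In³⁺ < Cd²⁺ (both 46 e⁻, Z=49>48); Cd²⁺ < Ag⁺ (isoelectronic, higher Z=48 is smaller); Ag⁺ < Au⁺ (same group, 1 shell fewer).
That gives Si⁴⁺ < Ge⁴⁺ < Sn⁴⁺ < In³⁺ < Cd²⁺ < Ag⁺ < Au⁺. From the smallest end, number 2 is Ge⁴⁺.

Ge⁴⁺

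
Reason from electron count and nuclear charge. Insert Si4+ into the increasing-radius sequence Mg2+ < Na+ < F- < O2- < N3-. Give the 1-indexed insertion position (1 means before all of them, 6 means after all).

All of these have 10 electrons (isoelectronic). With the same electron cloud, the ion with the most protons pulls it in tightest. Nuclear charges: Si4+ (Z=14), Mg2+ (Z=12), Na+ (Z=11), F- (Z=9), O2- (Z=8), N3- (Z=7). Highest Z is smallest.
Merged order: Si4+ < Mg2+ < Na+ < F- < O2- < N3- — Si4+ is number 1.

1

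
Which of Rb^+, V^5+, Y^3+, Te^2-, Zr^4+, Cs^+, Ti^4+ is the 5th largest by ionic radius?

Zr^4+

Electron counts and nuclear charges: V^5+ (Z=23, 18 e⁻), Ti^4+ (Z=22, 18 e⁻), Zr^4+ (Z=40, 36 e⁻), Y^3+ (Z=39, 36 e⁻), Rb^+ (Z=37, 36 e⁻), Cs^+ (Z=55, 54 e⁻), Te^2- (Z=52, 54 e⁻). V^5+ < Ti^4+ (both 18 e⁻, Z=23>22); Ti^4+ < Zr^4+ (same group, 1 shell fewer); Zr^4+ < Y^3+ (both 36 e⁻, Z=40>39); Y^3+ < Rb^+ (isoelectronic, higher Z=39 is smaller); Rb^+ < Cs^+ (same group, 1 shell fewer); Cs^+ < Te^2- (both 54 e⁻, Z=55>52).
Full ascending order: V^5+ < Ti^4+ < Zr^4+ < Y^3+ < Rb^+ < Cs^+ < Te^2-. Counting from the largest, position 5 is Zr^4+.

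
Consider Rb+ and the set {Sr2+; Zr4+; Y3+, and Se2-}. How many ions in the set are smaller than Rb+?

3

Isoelectronic series (36 e⁻ each). Size is set by nuclear charge: more protons means a smaller ion. Zr4+ (Z=40), Y3+ (Z=39), Sr2+ (Z=38), Rb+ (Z=37), Se2- (Z=34).
Placing each against Rb+: smaller — Zr4+, Y3+, Sr2+; larger — Se2-. Count: 3.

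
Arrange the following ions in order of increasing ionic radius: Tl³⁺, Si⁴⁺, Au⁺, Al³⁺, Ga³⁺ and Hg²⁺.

Si⁴⁺ < Al³⁺ < Ga³⁺ < Tl³⁺ < Hg²⁺ < Au⁺

Electron counts and nuclear charges: Si⁴⁺ (Z=14, 10 e⁻), Al³⁺ (Z=13, 10 e⁻), Ga³⁺ (Z=31, 28 e⁻), Tl³⁺ (Z=81, 78 e⁻), Hg²⁺ (Z=80, 78 e⁻), Au⁺ (Z=79, 78 e⁻). Si⁴⁺ < Al³⁺ (both 10 e⁻, Z=14>13); Al³⁺ < Ga³⁺ (same group, period 3 vs 4); Ga³⁺ < Tl³⁺ (same group, 2 shells fewer); Tl³⁺ < Hg²⁺ (isoelectronic, higher Z=81 is smaller); Hg²⁺ < Au⁺ (isoelectronic, higher Z=80 is smaller).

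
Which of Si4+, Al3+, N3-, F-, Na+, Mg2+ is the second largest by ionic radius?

Isoelectronic series (10 e⁻ each). Size is set by nuclear charge: more protons means a smaller ion. Si4+ (Z=14), Al3+ (Z=13), Mg2+ (Z=12), Na+ (Z=11), F- (Z=9), N3- (Z=7).
Ordering: Si4+ < Al3+ < Mg2+ < Na+ < F- < N3-. The second largest is F-.

F-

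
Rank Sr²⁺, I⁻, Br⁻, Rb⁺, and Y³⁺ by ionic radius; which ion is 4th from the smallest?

First list Z and electron count for each: Y³⁺ (Z=39, 36 e⁻), Sr²⁺ (Z=38, 36 e⁻), Rb⁺ (Z=37, 36 e⁻), Br⁻ (Z=35, 36 e⁻), I⁻ (Z=53, 54 e⁻). Y³⁺ < Sr²⁺ (isoelectronic, higher Z=39 is smaller); Sr²⁺ < Rb⁺ (both 36 e⁻, Z=38>37); Rb⁺ < Br⁻ (isoelectronic, higher Z=37 is smaller); Br⁻ < I⁻ (same group, period 4 vs 5).
That gives Y³⁺ < Sr²⁺ < Rb⁺ < Br⁻ < I⁻. From the smallest end, number 4 is Br⁻.

Br⁻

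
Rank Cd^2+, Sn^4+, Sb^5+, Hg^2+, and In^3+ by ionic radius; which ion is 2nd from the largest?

Tabulating Z and e⁻: Sb^5+ has 46 e⁻ (Z=51), Sn^4+ has 46 e⁻ (Z=50), In^3+ has 46 e⁻ (Z=49), Cd^2+ has 46 e⁻ (Z=48), Hg^2+ has 78 e⁻ (Z=80). Sb^5+ < Sn^4+ (both 46 e⁻, Z=51>50); Sn^4+ < In^3+ (isoelectronic, higher Z=50 is smaller); In^3+ < Cd^2+ (both 46 e⁻, Z=49>48); Cd^2+ < Hg^2+ (same group, period 5 vs 6).
That gives Sb^5+ < Sn^4+ < In^3+ < Cd^2+ < Hg^2+. From the largest end, number 2 is Cd^2+.

Cd^2+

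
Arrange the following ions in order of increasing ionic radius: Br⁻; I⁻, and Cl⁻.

Cl⁻ < Br⁻ < I⁻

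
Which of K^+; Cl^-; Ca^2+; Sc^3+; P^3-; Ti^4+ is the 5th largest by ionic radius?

Isoelectronic series (18 e⁻ each). Size is set by nuclear charge: more protons means a smaller ion. Ti^4+ (Z=22), Sc^3+ (Z=21), Ca^2+ (Z=20), K^+ (Z=19), Cl^- (Z=17), P^3- (Z=15).
So the order is Ti^4+ < Sc^3+ < Ca^2+ < K^+ < Cl^- < P^3-; the 5th-largest ion is Sc^3+.

Sc^3+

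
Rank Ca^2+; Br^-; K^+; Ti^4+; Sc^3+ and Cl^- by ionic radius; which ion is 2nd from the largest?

Cl^-

Work out protons and electrons: Ti^4+: 18 e⁻, Z=22, Sc^3+: 18 e⁻, Z=21, Ca^2+: 18 e⁻, Z=20, K^+: 18 e⁻, Z=19, Cl^-: 18 e⁻, Z=17, Br^-: 36 e⁻, Z=35. Ti^4+ < Sc^3+ (isoelectronic, higher Z=22 is smaller); Sc^3+ < Ca^2+ (both 18 e⁻, Z=21>20); Ca^2+ < K^+ (isoelectronic, higher Z=20 is smaller); K^+ < Cl^- (isoelectronic, higher Z=19 is smaller); Cl^- < Br^- (same group, period 3 vs 4).
Full ascending order: Ti^4+ < Sc^3+ < Ca^2+ < K^+ < Cl^- < Br^-. Counting from the largest, position 2 is Cl^-.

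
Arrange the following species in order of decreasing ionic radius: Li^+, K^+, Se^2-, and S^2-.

Li^+ has 2 e⁻ (Z=3), K^+ has 18 e⁻ (Z=19), S^2- has 18 e⁻ (Z=16), Se^2- has 36 e⁻ (Z=34). Li^+ < K^+ (same group, 2 shells fewer); K^+ < S^2- (both 18 e⁻, Z=19>16); S^2- < Se^2- (same group, 1 shell fewer).

Se^2- > S^2- > K^+ > Li^+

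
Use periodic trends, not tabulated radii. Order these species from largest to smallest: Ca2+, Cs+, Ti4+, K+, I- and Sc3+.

I- > Cs+ > K+ > Ca2+ > Sc3+ > Ti4+

First list Z and electron count for each: Ti4+ (Z=22, 18 e⁻), Sc3+ (Z=21, 18 e⁻), Ca2+ (Z=20, 18 e⁻), K+ (Z=19, 18 e⁻), Cs+ (Z=55, 54 e⁻), I- (Z=53, 54 e⁻). Ti4+ < Sc3+ (isoelectronic, higher Z=22 is smaller); Sc3+ < Ca2+ (isoelectronic, higher Z=21 is smaller); Ca2+ < K+ (both 18 e⁻, Z=20>19); K+ < Cs+ (same group, 2 shells fewer); Cs+ < I- (isoelectronic, higher Z=55 is smaller).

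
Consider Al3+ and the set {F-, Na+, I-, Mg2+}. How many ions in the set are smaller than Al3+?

0

Work out protons and electrons: Al3+: 10 e⁻, Z=13, Mg2+: 10 e⁻, Z=12, Na+: 10 e⁻, Z=11, F-: 10 e⁻, Z=9, I-: 54 e⁻, Z=53. Al3+ < Mg2+ (isoelectronic, higher Z=13 is smaller); Mg2+ < Na+ (isoelectronic, higher Z=12 is smaller); Na+ < F- (both 10 e⁻, Z=11>9); F- < I- (same group, period 2 vs 5).
Relative to Al3+, the ions that are smaller are none. Count: 0.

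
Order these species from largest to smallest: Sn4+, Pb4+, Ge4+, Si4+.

These ions sit in one column with identical charge. Each step down the periodic table adds a principal shell, increasing the radius.

Pb4+ > Sn4+ > Ge4+ > Si4+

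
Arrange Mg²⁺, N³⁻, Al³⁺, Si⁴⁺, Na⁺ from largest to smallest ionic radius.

Each ion has 10 electrons. The ranking follows nuclear charge in reverse — greater Z gives a smaller radius. Si⁴⁺ (Z=14), Al³⁺ (Z=13), Mg²⁺ (Z=12), Na⁺ (Z=11), N³⁻ (Z=7).

N³⁻ > Na⁺ > Mg²⁺ > Al³⁺ > Si⁴⁺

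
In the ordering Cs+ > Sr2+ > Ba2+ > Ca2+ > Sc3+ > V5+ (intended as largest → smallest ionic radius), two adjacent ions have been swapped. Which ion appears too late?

Ba2+

Check each adjacent pair. Sr2+ and Ba2+ are reversed: both in group 2 with the same charge; Sr2+ (period 5) has the smaller radius. No other neighbouring pair contradicts the periodic trends, so Ba2+ is the ion listed too late.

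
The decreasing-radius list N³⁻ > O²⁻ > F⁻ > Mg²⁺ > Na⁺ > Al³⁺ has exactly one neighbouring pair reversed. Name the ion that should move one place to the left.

Scanning neighbour by neighbour, only Mg²⁺/Na⁺ violates a trend: they are isoelectronic (10 e⁻) and Mg has more protons than Na (12 vs 11), making Mg²⁺ smaller. That makes Na⁺ the one sitting a position late relative to where it belongs.

Na⁺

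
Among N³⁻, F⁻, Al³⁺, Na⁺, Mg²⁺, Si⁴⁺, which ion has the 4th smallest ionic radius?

Na⁺

These species are isoelectronic with 10 electrons. The only difference is the number of protons: Si⁴⁺ (Z=14), Al³⁺ (Z=13), Mg²⁺ (Z=12), Na⁺ (Z=11), F⁻ (Z=9), N³⁻ (Z=7). The strongest nuclear pull (Si⁴⁺) gives the smallest ion.
So the order is Si⁴⁺ < Al³⁺ < Mg²⁺ < Na⁺ < F⁻ < N³⁻; the 4th-smallest ion is Na⁺.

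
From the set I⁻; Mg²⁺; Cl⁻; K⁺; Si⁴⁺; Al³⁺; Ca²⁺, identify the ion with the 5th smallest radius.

Work out protons and electrons: Si⁴⁺: 10 e⁻, Z=14, Al³⁺: 10 e⁻, Z=13, Mg²⁺: 10 e⁻, Z=12, Ca²⁺: 18 e⁻, Z=20, K⁺: 18 e⁻, Z=19, Cl⁻: 18 e⁻, Z=17, I⁻: 54 e⁻, Z=53. Si⁴⁺ < Al³⁺ (both 10 e⁻, Z=14>13); Al³⁺ < Mg²⁺ (both 10 e⁻, Z=13>12); Mg²⁺ < Ca²⁺ (same group, period 3 vs 4); Ca²⁺ < K⁺ (both 18 e⁻, Z=20>19); K⁺ < Cl⁻ (isoelectronic, higher Z=19 is smaller); Cl⁻ < I⁻ (same group, 2 shells fewer).
Ordering: Si⁴⁺ < Al³⁺ < Mg²⁺ < Ca²⁺ < K⁺ < Cl⁻ < I⁻. The 5th smallest is K⁺.

K⁺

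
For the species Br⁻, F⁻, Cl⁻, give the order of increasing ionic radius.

F⁻ < Cl⁻ < Br⁻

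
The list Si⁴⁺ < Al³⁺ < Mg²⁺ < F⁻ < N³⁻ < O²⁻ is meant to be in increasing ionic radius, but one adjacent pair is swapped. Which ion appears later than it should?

Check each adjacent pair. N³⁻ and O²⁻ are reversed: O²⁻ and N³⁻ share 10 electrons; the higher nuclear charge on O (Z=8) contracts it more, so O²⁻ < N³⁻. No other neighbouring pair contradicts the periodic trends, so O²⁻ is the ion listed too late.

O²⁻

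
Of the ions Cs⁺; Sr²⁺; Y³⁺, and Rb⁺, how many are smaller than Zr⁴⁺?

Tabulating Z and e⁻: Zr⁴⁺ (Z=40, 36 e⁻), Y³⁺ (Z=39, 36 e⁻), Sr²⁺ (Z=38, 36 e⁻), Rb⁺ (Z=37, 36 e⁻), Cs⁺ (Z=55, 54 e⁻). Zr⁴⁺ < Y³⁺ (both 36 e⁻, Z=40>39); Y³⁺ < Sr²⁺ (both 36 e⁻, Z=39>38); Sr²⁺ < Rb⁺ (isoelectronic, higher Z=38 is smaller); Rb⁺ < Cs⁺ (same group, 1 shell fewer).
Relative to Zr⁴⁺, the ions that are smaller are none. Count: 0.

0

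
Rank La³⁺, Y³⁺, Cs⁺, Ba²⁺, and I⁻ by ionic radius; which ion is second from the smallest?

Work out protons and electrons: Y³⁺: 36 e⁻, Z=39, La³⁺: 54 e⁻, Z=57, Ba²⁺: 54 e⁻, Z=56, Cs⁺: 54 e⁻, Z=55, I⁻: 54 e⁻, Z=53. Y³⁺ < La³⁺ (same group, 1 shell fewer); La³⁺ < Ba²⁺ (isoelectronic, higher Z=57 is smaller); Ba²⁺ < Cs⁺ (both 54 e⁻, Z=56>55); Cs⁺ < I⁻ (both 54 e⁻, Z=55>53).
That gives Y³⁺ < La³⁺ < Ba²⁺ < Cs⁺ < I⁻. From the smallest end, number 2 is La³⁺.

La³⁺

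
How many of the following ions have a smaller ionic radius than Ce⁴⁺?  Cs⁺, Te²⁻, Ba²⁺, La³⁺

0

Each ion has 54 electrons. The ranking follows nuclear charge in reverse — greater Z gives a smaller radius. Ce⁴⁺ (Z=58), La³⁺ (Z=57), Ba²⁺ (Z=56), Cs⁺ (Z=55), Te²⁻ (Z=52).
Overall: Ce⁴⁺ < La³⁺ < Ba²⁺ < Cs⁺ < Te²⁻. Ce⁴⁺ has 0 below it and 4 above. Count: 0.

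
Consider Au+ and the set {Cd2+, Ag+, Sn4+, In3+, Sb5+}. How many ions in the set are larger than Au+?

0

Tabulating Z and e⁻: Sb5+: 46 e⁻, Z=51, Sn4+: 46 e⁻, Z=50, In3+: 46 e⁻, Z=49, Cd2+: 46 e⁻, Z=48, Ag+: 46 e⁻, Z=47, Au+: 78 e⁻, Z=79. Sb5+ < Sn4+ (isoelectronic, higher Z=51 is smaller); Sn4+ < In3+ (both 46 e⁻, Z=50>49); In3+ < Cd2+ (isoelectronic, higher Z=49 is smaller); Cd2+ < Ag+ (isoelectronic, higher Z=48 is smaller); Ag+ < Au+ (same group, 1 shell fewer).
Placing each against Au+: smaller — Sb5+, Sn4+, In3+, Cd2+, Ag+; larger — none. That's 0.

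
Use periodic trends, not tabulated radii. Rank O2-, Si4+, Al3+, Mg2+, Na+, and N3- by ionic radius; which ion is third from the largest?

These species are isoelectronic with 10 electrons. The only difference is the number of protons: Si4+ (Z=14), Al3+ (Z=13), Mg2+ (Z=12), Na+ (Z=11), O2- (Z=8), N3- (Z=7). The strongest nuclear pull (Si4+) gives the smallest ion.
So the order is Si4+ < Al3+ < Mg2+ < Na+ < O2- < N3-; the 3rd-largest ion is Na+.

Na+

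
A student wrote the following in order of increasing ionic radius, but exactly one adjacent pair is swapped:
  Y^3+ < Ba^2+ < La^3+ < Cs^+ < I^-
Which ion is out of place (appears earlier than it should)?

Scanning neighbour by neighbour, only Ba^2+/La^3+ violates a trend: both have 54 electrons but Z(La)=57 > Z(Ba)=56, so La^3+ should be the smaller of the two. That makes Ba^2+ the one sitting a position early relative to where it belongs.

Ba^2+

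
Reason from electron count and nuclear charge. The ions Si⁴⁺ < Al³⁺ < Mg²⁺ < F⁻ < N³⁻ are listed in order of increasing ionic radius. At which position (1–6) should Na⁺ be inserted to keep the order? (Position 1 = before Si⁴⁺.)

Isoelectronic series (10 e⁻ each). Size is set by nuclear charge: more protons means a smaller ion. Si⁴⁺ (Z=14), Al³⁺ (Z=13), Mg²⁺ (Z=12), Na⁺ (Z=11), F⁻ (Z=9), N³⁻ (Z=7).
With Na⁺ included the full order is Si⁴⁺ < Al³⁺ < Mg²⁺ < Na⁺ < F⁻ < N³⁻, so it takes position 4.

4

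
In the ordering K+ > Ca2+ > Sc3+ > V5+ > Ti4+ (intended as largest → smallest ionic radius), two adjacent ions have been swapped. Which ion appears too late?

Ti4+

Compare adjacent ions: they are isoelectronic (18 e⁻) and V has more protons than Ti (23 vs 22), making V5+ smaller — yet in this decreasing list V5+ sits before Ti4+. Nothing else is reversed, so Ti4+ should move one place to the left.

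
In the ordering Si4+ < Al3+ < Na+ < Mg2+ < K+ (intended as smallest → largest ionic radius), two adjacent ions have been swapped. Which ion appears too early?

Check each adjacent pair. Na+ and Mg2+ are reversed: they are isoelectronic (10 e⁻) and Mg has more protons than Na (12 vs 11), making Mg2+ smaller. No other neighbouring pair contradicts the periodic trends, so Na+ is the ion listed too early.

Na+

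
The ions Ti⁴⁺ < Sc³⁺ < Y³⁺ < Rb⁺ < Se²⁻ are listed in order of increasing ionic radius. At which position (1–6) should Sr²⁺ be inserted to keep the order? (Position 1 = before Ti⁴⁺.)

Ti⁴⁺: 18 e⁻, Z=22, Sc³⁺: 18 e⁻, Z=21, Y³⁺: 36 e⁻, Z=39, Sr²⁺: 36 e⁻, Z=38, Rb⁺: 36 e⁻, Z=37, Se²⁻: 36 e⁻, Z=34. Ti⁴⁺ < Sc³⁺ (isoelectronic, higher Z=22 is smaller); Sc³⁺ < Y³⁺ (same group, period 4 vs 5); Y³⁺ < Sr²⁺ (both 36 e⁻, Z=39>38); Sr²⁺ < Rb⁺ (both 36 e⁻, Z=38>37); Rb⁺ < Se²⁻ (isoelectronic, higher Z=37 is smaller).
Putting Sr²⁺ in gives Ti⁴⁺ < Sc³⁺ < Y³⁺ < Sr²⁺ < Rb⁺ < Se²⁻; it lands at slot 4.

4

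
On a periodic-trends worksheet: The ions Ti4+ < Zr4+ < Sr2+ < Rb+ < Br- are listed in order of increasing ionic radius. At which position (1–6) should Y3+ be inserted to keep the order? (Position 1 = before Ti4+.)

3

Ti4+ has 18 e⁻ (Z=22), Zr4+ has 36 e⁻ (Z=40), Y3+ has 36 e⁻ (Z=39), Sr2+ has 36 e⁻ (Z=38), Rb+ has 36 e⁻ (Z=37), Br- has 36 e⁻ (Z=35). Ti4+ < Zr4+ (same group, 1 shell fewer); Zr4+ < Y3+ (isoelectronic, higher Z=40 is smaller); Y3+ < Sr2+ (both 36 e⁻, Z=39>38); Sr2+ < Rb+ (both 36 e⁻, Z=38>37); Rb+ < Br- (isoelectronic, higher Z=37 is smaller).
Merged order: Ti4+ < Zr4+ < Y3+ < Sr2+ < Rb+ < Br- — Y3+ is number 3.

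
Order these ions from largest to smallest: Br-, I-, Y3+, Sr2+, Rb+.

I- > Br- > Rb+ > Sr2+ > Y3+

Work out protons and electrons: Y3+: 36 e⁻, Z=39, Sr2+: 36 e⁻, Z=38, Rb+: 36 e⁻, Z=37, Br-: 36 e⁻, Z=35, I-: 54 e⁻, Z=53. Y3+ < Sr2+ (both 36 e⁻, Z=39>38); Sr2+ < Rb+ (isoelectronic, higher Z=38 is smaller); Rb+ < Br- (isoelectronic, higher Z=37 is smaller); Br- < I- (same group, 1 shell fewer).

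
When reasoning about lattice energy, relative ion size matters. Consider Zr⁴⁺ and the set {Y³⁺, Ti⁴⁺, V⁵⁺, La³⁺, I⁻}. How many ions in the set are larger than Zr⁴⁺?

3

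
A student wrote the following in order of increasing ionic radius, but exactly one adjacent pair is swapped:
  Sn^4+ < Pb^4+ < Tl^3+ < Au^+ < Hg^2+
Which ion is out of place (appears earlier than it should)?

Au^+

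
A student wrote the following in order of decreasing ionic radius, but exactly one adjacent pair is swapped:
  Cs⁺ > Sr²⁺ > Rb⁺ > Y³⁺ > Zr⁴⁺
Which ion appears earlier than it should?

Check each adjacent pair. Sr²⁺ and Rb⁺ are reversed: Sr²⁺ and Rb⁺ share 36 electrons; the higher nuclear charge on Sr (Z=38) contracts it more, so Sr²⁺ < Rb⁺. No other neighbouring pair contradicts the periodic trends, so Sr²⁺ is the ion listed too early.

Sr²⁺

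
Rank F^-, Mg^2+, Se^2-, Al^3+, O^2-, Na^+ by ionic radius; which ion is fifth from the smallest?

Tabulating Z and e⁻: Al^3+ (Z=13, 10 e⁻), Mg^2+ (Z=12, 10 e⁻), Na^+ (Z=11, 10 e⁻), F^- (Z=9, 10 e⁻), O^2- (Z=8, 10 e⁻), Se^2- (Z=34, 36 e⁻). Al^3+ < Mg^2+ (both 10 e⁻, Z=13>12); Mg^2+ < Na^+ (isoelectronic, higher Z=12 is smaller); Na^+ < F^- (both 10 e⁻, Z=11>9); F^- < O^2- (isoelectronic, higher Z=9 is smaller); O^2- < Se^2- (same group, period 2 vs 4).
So the order is Al^3+ < Mg^2+ < Na^+ < F^- < O^2- < Se^2-; the 5th-smallest ion is O^2-.

O^2-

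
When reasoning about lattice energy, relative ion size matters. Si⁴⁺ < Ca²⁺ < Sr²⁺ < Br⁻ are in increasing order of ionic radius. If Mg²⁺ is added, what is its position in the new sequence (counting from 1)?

Electron counts and nuclear charges: Si⁴⁺ (Z=14, 10 e⁻), Mg²⁺ (Z=12, 10 e⁻), Ca²⁺ (Z=20, 18 e⁻), Sr²⁺ (Z=38, 36 e⁻), Br⁻ (Z=35, 36 e⁻). Si⁴⁺ < Mg²⁺ (isoelectronic, higher Z=14 is smaller); Mg²⁺ < Ca²⁺ (same group, period 3 vs 4); Ca²⁺ < Sr²⁺ (same group, period 4 vs 5); Sr²⁺ < Br⁻ (both 36 e⁻, Z=38>35).
With Mg²⁺ included the full order is Si⁴⁺ < Mg²⁺ < Ca²⁺ < Sr²⁺ < Br⁻, so it takes position 2.

2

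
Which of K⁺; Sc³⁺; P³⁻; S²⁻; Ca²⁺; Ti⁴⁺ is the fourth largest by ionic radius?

Isoelectronic series (18 e⁻ each). Size is set by nuclear charge: more protons means a smaller ion. Ti⁴⁺ (Z=22), Sc³⁺ (Z=21), Ca²⁺ (Z=20), K⁺ (Z=19), S²⁻ (Z=16), P³⁻ (Z=15).
Full ascending order: Ti⁴⁺ < Sc³⁺ < Ca²⁺ < K⁺ < S²⁻ < P³⁻. Counting from the largest, position 4 is Ca²⁺.

Ca²⁺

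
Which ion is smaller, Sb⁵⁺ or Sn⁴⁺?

All of these have 46 electrons (isoelectronic). With the same electron cloud, the ion with the most protons pulls it in tightest. Nuclear charges: Sb⁵⁺ (Z=51), Sn⁴⁺ (Z=50). Highest Z is smallest.

Sb⁵⁺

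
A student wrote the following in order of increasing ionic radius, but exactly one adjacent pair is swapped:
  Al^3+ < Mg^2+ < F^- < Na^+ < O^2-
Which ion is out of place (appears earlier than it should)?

F^-

Scanning neighbour by neighbour, only F^-/Na^+ violates a trend: both have 10 electrons but Z(Na)=11 > Z(F)=9, so Na^+ should be the smaller of the two. That makes F^- the one sitting a position early relative to where it belongs.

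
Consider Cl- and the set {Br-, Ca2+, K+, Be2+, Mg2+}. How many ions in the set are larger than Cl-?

1

Work out protons and electrons: Be2+: 2 e⁻, Z=4, Mg2+: 10 e⁻, Z=12, Ca2+: 18 e⁻, Z=20, K+: 18 e⁻, Z=19, Cl-: 18 e⁻, Z=17, Br-: 36 e⁻, Z=35. Be2+ < Mg2+ (same group, 1 shell fewer); Mg2+ < Ca2+ (same group, 1 shell fewer); Ca2+ < K+ (isoelectronic, higher Z=20 is smaller); K+ < Cl- (isoelectronic, higher Z=19 is smaller); Cl- < Br- (same group, 1 shell fewer).
Placing each against Cl-: smaller — Be2+, Mg2+, Ca2+, K+; larger — Br-. Count: 1.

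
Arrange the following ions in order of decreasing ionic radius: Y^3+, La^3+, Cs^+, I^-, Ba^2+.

Electron counts and nuclear charges: Y^3+: 36 e⁻, Z=39, La^3+: 54 e⁻, Z=57, Ba^2+: 54 e⁻, Z=56, Cs^+: 54 e⁻, Z=55, I^-: 54 e⁻, Z=53. Y^3+ < La^3+ (same group, 1 shell fewer); La^3+ < Ba^2+ (isoelectronic, higher Z=57 is smaller); Ba^2+ < Cs^+ (both 54 e⁻, Z=56>55); Cs^+ < I^- (both 54 e⁻, Z=55>53).

I^- > Cs^+ > Ba^2+ > La^3+ > Y^3+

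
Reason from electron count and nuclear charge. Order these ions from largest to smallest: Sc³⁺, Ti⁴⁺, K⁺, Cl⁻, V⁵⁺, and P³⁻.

Isoelectronic series (18 e⁻ each). Size is set by nuclear charge: more protons means a smaller ion. V⁵⁺ (Z=23), Ti⁴⁺ (Z=22), Sc³⁺ (Z=21), K⁺ (Z=19), Cl⁻ (Z=17), P³⁻ (Z=15).

P³⁻ > Cl⁻ > K⁺ > Sc³⁺ > Ti⁴⁺ > V⁵⁺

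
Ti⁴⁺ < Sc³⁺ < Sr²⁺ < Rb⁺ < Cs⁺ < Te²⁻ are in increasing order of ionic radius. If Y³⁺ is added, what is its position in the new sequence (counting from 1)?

3

Electron counts and nuclear charges: Ti⁴⁺ (Z=22, 18 e⁻), Sc³⁺ (Z=21, 18 e⁻), Y³⁺ (Z=39, 36 e⁻), Sr²⁺ (Z=38, 36 e⁻), Rb⁺ (Z=37, 36 e⁻), Cs⁺ (Z=55, 54 e⁻), Te²⁻ (Z=52, 54 e⁻). Ti⁴⁺ < Sc³⁺ (isoelectronic, higher Z=22 is smaller); Sc³⁺ < Y³⁺ (same group, period 4 vs 5); Y³⁺ < Sr²⁺ (isoelectronic, higher Z=39 is smaller); Sr²⁺ < Rb⁺ (both 36 e⁻, Z=38>37); Rb⁺ < Cs⁺ (same group, 1 shell fewer); Cs⁺ < Te²⁻ (both 54 e⁻, Z=55>52).
The complete sequence is Ti⁴⁺ < Sc³⁺ < Y³⁺ < Sr²⁺ < Rb⁺ < Cs⁺ < Te²⁻. Y³⁺ sits at position 3.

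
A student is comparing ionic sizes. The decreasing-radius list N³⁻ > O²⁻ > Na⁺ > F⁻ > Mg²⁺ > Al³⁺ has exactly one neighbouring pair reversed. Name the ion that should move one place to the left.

Compare adjacent ions: they are isoelectronic (10 e⁻) and Na has more protons than F (11 vs 9), making Na⁺ smaller — yet in this decreasing list Na⁺ sits before F⁻. Nothing else is reversed, so F⁻ should move one place to the left.

F⁻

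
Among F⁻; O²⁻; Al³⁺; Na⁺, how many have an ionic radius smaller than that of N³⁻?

Isoelectronic series (10 e⁻ each). Size is set by nuclear charge: more protons means a smaller ion. Al³⁺ (Z=13), Na⁺ (Z=11), F⁻ (Z=9), O²⁻ (Z=8), N³⁻ (Z=7).
Placing each against N³⁻: smaller — Al³⁺, Na⁺, F⁻, O²⁻; larger — none. That's 4.

4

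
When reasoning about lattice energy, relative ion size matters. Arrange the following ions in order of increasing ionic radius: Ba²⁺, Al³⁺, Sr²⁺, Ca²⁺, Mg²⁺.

Electron counts and nuclear charges: Al³⁺ has 10 e⁻ (Z=13), Mg²⁺ has 10 e⁻ (Z=12), Ca²⁺ has 18 e⁻ (Z=20), Sr²⁺ has 36 e⁻ (Z=38), Ba²⁺ has 54 e⁻ (Z=56). Al³⁺ < Mg²⁺ (isoelectronic, higher Z=13 is smaller); Mg²⁺ < Ca²⁺ (same group, period 3 vs 4); Ca²⁺ < Sr²⁺ (same group, 1 shell fewer); Sr²⁺ < Ba²⁺ (same group, period 5 vs 6).

Al³⁺ < Mg²⁺ < Ca²⁺ < Sr²⁺ < Ba²⁺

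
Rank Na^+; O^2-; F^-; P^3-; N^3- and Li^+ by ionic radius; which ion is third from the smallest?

Li^+ has 2 e⁻ (Z=3), Na^+ has 10 e⁻ (Z=11), F^- has 10 e⁻ (Z=9), O^2- has 10 e⁻ (Z=8), N^3- has 10 e⁻ (Z=7), P^3- has 18 e⁻ (Z=15). Li^+ < Na^+ (same group, period 2 vs 3); Na^+ < F^- (isoelectronic, higher Z=11 is smaller); F^- < O^2- (isoelectronic, higher Z=9 is smaller); O^2- < N^3- (isoelectronic, higher Z=8 is smaller); N^3- < P^3- (same group, period 2 vs 3).
That gives Li^+ < Na^+ < F^- < O^2- < N^3- < P^3-. From the smallest end, number 3 is F^-.

F^-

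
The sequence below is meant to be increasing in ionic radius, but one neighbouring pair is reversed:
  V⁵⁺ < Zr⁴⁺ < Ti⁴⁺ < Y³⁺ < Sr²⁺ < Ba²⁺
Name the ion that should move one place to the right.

Zr⁴⁺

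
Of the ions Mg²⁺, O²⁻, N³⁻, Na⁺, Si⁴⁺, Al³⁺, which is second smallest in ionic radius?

Al³⁺

Each ion has 10 electrons. The ranking follows nuclear charge in reverse — greater Z gives a smaller radius. Si⁴⁺ (Z=14), Al³⁺ (Z=13), Mg²⁺ (Z=12), Na⁺ (Z=11), O²⁻ (Z=8), N³⁻ (Z=7).
So the order is Si⁴⁺ < Al³⁺ < Mg²⁺ < Na⁺ < O²⁻ < N³⁻; the 2nd-smallest ion is Al³⁺.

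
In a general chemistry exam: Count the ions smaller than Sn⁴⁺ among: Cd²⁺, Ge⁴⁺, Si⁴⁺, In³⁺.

First list Z and electron count for each: Si⁴⁺ (Z=14, 10 e⁻), Ge⁴⁺ (Z=32, 28 e⁻), Sn⁴⁺ (Z=50, 46 e⁻), In³⁺ (Z=49, 46 e⁻), Cd²⁺ (Z=48, 46 e⁻). Si⁴⁺ < Ge⁴⁺ (same group, period 3 vs 4); Ge⁴⁺ < Sn⁴⁺ (same group, period 4 vs 5); Sn⁴⁺ < In³⁺ (both 46 e⁻, Z=50>49); In³⁺ < Cd²⁺ (both 46 e⁻, Z=49>48).
Ordering all of them (including Sn⁴⁺) by radius gives Si⁴⁺ < Ge⁴⁺ < Sn⁴⁺ < In³⁺ < Cd²⁺. That's 2.

2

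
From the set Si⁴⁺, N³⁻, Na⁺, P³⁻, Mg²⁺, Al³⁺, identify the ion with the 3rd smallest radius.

Electron counts and nuclear charges: Si⁴⁺ has 10 e⁻ (Z=14), Al³⁺ has 10 e⁻ (Z=13), Mg²⁺ has 10 e⁻ (Z=12), Na⁺ has 10 e⁻ (Z=11), N³⁻ has 10 e⁻ (Z=7), P³⁻ has 18 e⁻ (Z=15). Si⁴⁺ < Al³⁺ (isoelectronic, higher Z=14 is smaller); Al³⁺ < Mg²⁺ (both 10 e⁻, Z=13>12); Mg²⁺ < Na⁺ (both 10 e⁻, Z=12>11); Na⁺ < N³⁻ (both 10 e⁻, Z=11>7); N³⁻ < P³⁻ (same group, 1 shell fewer).
That gives Si⁴⁺ < Al³⁺ < Mg²⁺ < Na⁺ < N³⁻ < P³⁻. From the smallest end, number 3 is Mg²⁺.

Mg²⁺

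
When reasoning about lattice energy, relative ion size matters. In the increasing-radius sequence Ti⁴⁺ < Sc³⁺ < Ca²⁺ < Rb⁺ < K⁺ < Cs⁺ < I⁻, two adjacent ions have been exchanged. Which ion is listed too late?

K⁺

The pair Rb⁺, K⁺ is the wrong way round — both in group 1 with the same charge; K⁺ (period 4) has the smaller radius. All other adjacent pairs agree with periodic trends, so K⁺ is the misplaced ion.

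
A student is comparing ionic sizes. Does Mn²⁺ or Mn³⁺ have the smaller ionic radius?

For a single element, ionic radius drops as positive charge rises — Mn³⁺ < Mn²⁺.

Mn³⁺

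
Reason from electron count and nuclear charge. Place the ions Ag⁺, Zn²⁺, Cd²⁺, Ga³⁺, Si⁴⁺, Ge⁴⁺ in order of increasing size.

Si⁴⁺ < Ge⁴⁺ < Ga³⁺ < Zn²⁺ < Cd²⁺ < Ag⁺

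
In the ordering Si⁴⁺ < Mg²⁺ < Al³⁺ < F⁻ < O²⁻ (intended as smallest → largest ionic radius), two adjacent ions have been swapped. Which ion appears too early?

Compare adjacent ions: both have 10 electrons but Z(Al)=13 > Z(Mg)=12, so Al³⁺ should be the smaller of the two — yet in this increasing list Mg²⁺ sits before Al³⁺. Nothing else is reversed, so Mg²⁺ should move one place to the right.

Mg²⁺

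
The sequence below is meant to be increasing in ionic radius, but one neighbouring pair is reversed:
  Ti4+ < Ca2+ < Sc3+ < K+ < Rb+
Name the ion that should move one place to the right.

Ca2+

Compare adjacent ions: both have 18 electrons but Z(Sc)=21 > Z(Ca)=20, so Sc3+ should be the smaller of the two — yet in this increasing list Ca2+ sits before Sc3+. Nothing else is reversed, so Ca2+ should move one place to the right.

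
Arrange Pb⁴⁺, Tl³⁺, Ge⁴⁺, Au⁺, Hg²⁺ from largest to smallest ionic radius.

Electron counts and nuclear charges: Ge⁴⁺: 28 e⁻, Z=32, Pb⁴⁺: 78 e⁻, Z=82, Tl³⁺: 78 e⁻, Z=81, Hg²⁺: 78 e⁻, Z=80, Au⁺: 78 e⁻, Z=79. Ge⁴⁺ < Pb⁴⁺ (same group, period 4 vs 6); Pb⁴⁺ < Tl³⁺ (both 78 e⁻, Z=82>81); Tl³⁺ < Hg²⁺ (isoelectronic, higher Z=81 is smaller); Hg²⁺ < Au⁺ (both 78 e⁻, Z=80>79).

Au⁺ > Hg²⁺ > Tl³⁺ > Pb⁴⁺ > Ge⁴⁺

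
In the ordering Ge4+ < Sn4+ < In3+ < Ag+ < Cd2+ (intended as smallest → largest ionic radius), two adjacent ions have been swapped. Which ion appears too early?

Check each adjacent pair. Ag+ and Cd2+ are reversed: Cd2+ and Ag+ share 46 electrons; the higher nuclear charge on Cd (Z=48) contracts it more, so Cd2+ < Ag+. No other neighbouring pair contradicts the periodic trends, so Ag+ is the ion listed too early.

Ag+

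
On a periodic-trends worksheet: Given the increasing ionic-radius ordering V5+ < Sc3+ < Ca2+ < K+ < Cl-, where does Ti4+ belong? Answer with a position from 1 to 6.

Isoelectronic series (18 e⁻ each). Size is set by nuclear charge: more protons means a smaller ion. V5+ (Z=23), Ti4+ (Z=22), Sc3+ (Z=21), Ca2+ (Z=20), K+ (Z=19), Cl- (Z=17).
Merged order: V5+ < Ti4+ < Sc3+ < Ca2+ < K+ < Cl- — Ti4+ is number 2.

2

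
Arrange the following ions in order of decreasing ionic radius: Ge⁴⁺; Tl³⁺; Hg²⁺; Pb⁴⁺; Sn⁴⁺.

Hg²⁺ > Tl³⁺ > Pb⁴⁺ > Sn⁴⁺ > Ge⁴⁺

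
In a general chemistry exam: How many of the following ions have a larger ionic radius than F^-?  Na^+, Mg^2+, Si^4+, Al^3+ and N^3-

1

These species are isoelectronic with 10 electrons. The only difference is the number of protons: Si^4+ (Z=14), Al^3+ (Z=13), Mg^2+ (Z=12), Na^+ (Z=11), F^- (Z=9), N^3- (Z=7). The strongest nuclear pull (Si^4+) gives the smallest ion.
Ordering all of them (including F^-) by radius gives Si^4+ < Al^3+ < Mg^2+ < Na^+ < F^- < N^3-. That's 1.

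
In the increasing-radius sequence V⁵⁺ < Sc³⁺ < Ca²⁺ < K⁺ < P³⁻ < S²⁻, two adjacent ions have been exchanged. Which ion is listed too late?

S²⁻

Scanning neighbour by neighbour, only P³⁻/S²⁻ violates a trend: both have 18 electrons but Z(S)=16 > Z(P)=15, so S²⁻ should be the smaller of the two. That makes S²⁻ the one sitting a position late relative to where it belongs.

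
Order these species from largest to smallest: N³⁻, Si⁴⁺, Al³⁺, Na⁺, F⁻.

N³⁻ > F⁻ > Na⁺ > Al³⁺ > Si⁴⁺

These species are isoelectronic with 10 electrons. The only difference is the number of protons: Si⁴⁺ (Z=14), Al³⁺ (Z=13), Na⁺ (Z=11), F⁻ (Z=9), N³⁻ (Z=7). The strongest nuclear pull (Si⁴⁺) gives the smallest ion.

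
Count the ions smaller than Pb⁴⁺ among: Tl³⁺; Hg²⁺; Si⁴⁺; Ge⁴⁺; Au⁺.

2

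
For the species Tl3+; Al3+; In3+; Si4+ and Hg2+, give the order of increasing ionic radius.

Si4+ < Al3+ < In3+ < Tl3+ < Hg2+

Work out protons and electrons: Si4+: 10 e⁻, Z=14, Al3+: 10 e⁻, Z=13, In3+: 46 e⁻, Z=49, Tl3+: 78 e⁻, Z=81, Hg2+: 78 e⁻, Z=80. Si4+ < Al3+ (isoelectronic, higher Z=14 is smaller); Al3+ < In3+ (same group, period 3 vs 5); In3+ < Tl3+ (same group, 1 shell fewer); Tl3+ < Hg2+ (isoelectronic, higher Z=81 is smaller).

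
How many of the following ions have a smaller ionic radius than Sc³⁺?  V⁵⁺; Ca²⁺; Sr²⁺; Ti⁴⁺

First list Z and electron count for each: V⁵⁺ has 18 e⁻ (Z=23), Ti⁴⁺ has 18 e⁻ (Z=22), Sc³⁺ has 18 e⁻ (Z=21), Ca²⁺ has 18 e⁻ (Z=20), Sr²⁺ has 36 e⁻ (Z=38). V⁵⁺ < Ti⁴⁺ (both 18 e⁻, Z=23>22); Ti⁴⁺ < Sc³⁺ (isoelectronic, higher Z=22 is smaller); Sc³⁺ < Ca²⁺ (both 18 e⁻, Z=21>20); Ca²⁺ < Sr²⁺ (same group, period 4 vs 5).
Relative to Sc³⁺, the ions that are smaller are V⁵⁺, Ti⁴⁺. So 2 are smaller.

2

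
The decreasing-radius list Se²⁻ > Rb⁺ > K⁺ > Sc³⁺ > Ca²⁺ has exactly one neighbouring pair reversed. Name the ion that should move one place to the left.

Check each adjacent pair. Sc³⁺ and Ca²⁺ are reversed: both have 18 electrons but Z(Sc)=21 > Z(Ca)=20, so Sc³⁺ should be the smaller of the two. No other neighbouring pair contradicts the periodic trends, so Ca²⁺ is the ion listed too late.

Ca²⁺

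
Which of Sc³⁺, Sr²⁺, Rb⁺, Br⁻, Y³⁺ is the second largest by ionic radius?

Rb⁺

Work out protons and electrons: Sc³⁺: 18 e⁻, Z=21, Y³⁺: 36 e⁻, Z=39, Sr²⁺: 36 e⁻, Z=38, Rb⁺: 36 e⁻, Z=37, Br⁻: 36 e⁻, Z=35. Sc³⁺ < Y³⁺ (same group, 1 shell fewer); Y³⁺ < Sr²⁺ (isoelectronic, higher Z=39 is smaller); Sr²⁺ < Rb⁺ (both 36 e⁻, Z=38>37); Rb⁺ < Br⁻ (isoelectronic, higher Z=37 is smaller).
That gives Sc³⁺ < Y³⁺ < Sr²⁺ < Rb⁺ < Br⁻. From the largest end, number 2 is Rb⁺.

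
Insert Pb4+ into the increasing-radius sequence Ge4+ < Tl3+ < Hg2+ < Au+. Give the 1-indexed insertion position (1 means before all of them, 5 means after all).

Work out protons and electrons: Ge4+: 28 e⁻, Z=32, Pb4+: 78 e⁻, Z=82, Tl3+: 78 e⁻, Z=81, Hg2+: 78 e⁻, Z=80, Au+: 78 e⁻, Z=79. Ge4+ < Pb4+ (same group, period 4 vs 6); Pb4+ < Tl3+ (both 78 e⁻, Z=82>81); Tl3+ < Hg2+ (both 78 e⁻, Z=81>80); Hg2+ < Au+ (isoelectronic, higher Z=80 is smaller).
With Pb4+ included the full order is Ge4+ < Pb4+ < Tl3+ < Hg2+ < Au+, so it takes position 2.

2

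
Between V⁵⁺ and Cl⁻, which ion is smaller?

All of these have 18 electrons (isoelectronic). With the same electron cloud, the ion with the most protons pulls it in tightest. Nuclear charges: V⁵⁺ (Z=23), Cl⁻ (Z=17). Highest Z is smallest.

V⁵⁺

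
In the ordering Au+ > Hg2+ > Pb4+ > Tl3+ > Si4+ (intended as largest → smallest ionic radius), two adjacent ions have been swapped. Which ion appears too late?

Check each adjacent pair. Pb4+ and Tl3+ are reversed: they are isoelectronic (78 e⁻) and Pb has more protons than Tl (82 vs 81), making Pb4+ smaller. No other neighbouring pair contradicts the periodic trends, so Tl3+ is the ion listed too late.

Tl3+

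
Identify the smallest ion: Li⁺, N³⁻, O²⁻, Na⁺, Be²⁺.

Be²⁺

Electron counts and nuclear charges: Be²⁺: 2 e⁻, Z=4, Li⁺: 2 e⁻, Z=3, Na⁺: 10 e⁻, Z=11, O²⁻: 10 e⁻, Z=8, N³⁻: 10 e⁻, Z=7. Be²⁺ < Li⁺ (both 2 e⁻, Z=4>3); Li⁺ < Na⁺ (same group, 1 shell fewer); Na⁺ < O²⁻ (both 10 e⁻, Z=11>8); O²⁻ < N³⁻ (both 10 e⁻, Z=8>7).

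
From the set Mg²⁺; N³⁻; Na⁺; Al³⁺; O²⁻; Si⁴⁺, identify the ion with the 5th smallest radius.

O²⁻

Isoelectronic series (10 e⁻ each). Size is set by nuclear charge: more protons means a smaller ion. Si⁴⁺ (Z=14), Al³⁺ (Z=13), Mg²⁺ (Z=12), Na⁺ (Z=11), O²⁻ (Z=8), N³⁻ (Z=7).
Ordering: Si⁴⁺ < Al³⁺ < Mg²⁺ < Na⁺ < O²⁻ < N³⁻. The 5th smallest is O²⁻.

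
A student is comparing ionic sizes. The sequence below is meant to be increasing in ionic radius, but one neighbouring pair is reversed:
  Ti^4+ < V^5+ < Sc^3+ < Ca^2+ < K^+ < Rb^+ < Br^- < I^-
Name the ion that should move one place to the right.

Ti^4+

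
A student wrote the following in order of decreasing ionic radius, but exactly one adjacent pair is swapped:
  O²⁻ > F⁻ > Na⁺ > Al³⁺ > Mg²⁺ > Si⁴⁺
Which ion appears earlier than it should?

Check each adjacent pair. Al³⁺ and Mg²⁺ are reversed: both have 10 electrons but Z(Al)=13 > Z(Mg)=12, so Al³⁺ should be the smaller of the two. No other neighbouring pair contradicts the periodic trends, so Al³⁺ is the ion listed too early.

Al³⁺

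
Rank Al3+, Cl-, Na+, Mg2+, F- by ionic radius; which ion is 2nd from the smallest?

Mg2+

Work out protons and electrons: Al3+: 10 e⁻, Z=13, Mg2+: 10 e⁻, Z=12, Na+: 10 e⁻, Z=11, F-: 10 e⁻, Z=9, Cl-: 18 e⁻, Z=17. Al3+ < Mg2+ (isoelectronic, higher Z=13 is smaller); Mg2+ < Na+ (both 10 e⁻, Z=12>11); Na+ < F- (both 10 e⁻, Z=11>9); F- < Cl- (same group, period 2 vs 3).
Ordering: Al3+ < Mg2+ < Na+ < F- < Cl-. The 2nd smallest is Mg2+.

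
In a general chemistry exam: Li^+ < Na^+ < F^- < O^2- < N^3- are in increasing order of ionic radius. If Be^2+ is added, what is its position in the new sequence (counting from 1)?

1

First list Z and electron count for each: Be^2+ has 2 e⁻ (Z=4), Li^+ has 2 e⁻ (Z=3), Na^+ has 10 e⁻ (Z=11), F^- has 10 e⁻ (Z=9), O^2- has 10 e⁻ (Z=8), N^3- has 10 e⁻ (Z=7). Be^2+ < Li^+ (both 2 e⁻, Z=4>3); Li^+ < Na^+ (same group, period 2 vs 3); Na^+ < F^- (both 10 e⁻, Z=11>9); F^- < O^2- (isoelectronic, higher Z=9 is smaller); O^2- < N^3- (both 10 e⁻, Z=8>7).
With Be^2+ included the full order is Be^2+ < Li^+ < Na^+ < F^- < O^2- < N^3-, so it takes position 1.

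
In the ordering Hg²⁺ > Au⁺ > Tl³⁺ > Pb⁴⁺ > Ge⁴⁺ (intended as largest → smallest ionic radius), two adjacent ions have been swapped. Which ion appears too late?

Au⁺

Check each adjacent pair. Hg²⁺ and Au⁺ are reversed: they are isoelectronic (78 e⁻) and Hg has more protons than Au (80 vs 79), making Hg²⁺ smaller. No other neighbouring pair contradicts the periodic trends, so Au⁺ is the ion listed too late.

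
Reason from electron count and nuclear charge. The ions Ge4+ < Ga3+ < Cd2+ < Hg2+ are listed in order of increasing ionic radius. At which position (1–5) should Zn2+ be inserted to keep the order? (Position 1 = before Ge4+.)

3

Work out protons and electrons: Ge4+: 28 e⁻, Z=32, Ga3+: 28 e⁻, Z=31, Zn2+: 28 e⁻, Z=30, Cd2+: 46 e⁻, Z=48, Hg2+: 78 e⁻, Z=80. Ge4+ < Ga3+ (isoelectronic, higher Z=32 is smaller); Ga3+ < Zn2+ (both 28 e⁻, Z=31>30); Zn2+ < Cd2+ (same group, period 4 vs 5); Cd2+ < Hg2+ (same group, 1 shell fewer).
Merged order: Ge4+ < Ga3+ < Zn2+ < Cd2+ < Hg2+ — Zn2+ is number 3.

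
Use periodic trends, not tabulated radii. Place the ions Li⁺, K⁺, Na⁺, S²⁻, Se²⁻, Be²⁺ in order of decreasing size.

Se²⁻ > S²⁻ > K⁺ > Na⁺ > Li⁺ > Be²⁺

Work out protons and electrons: Be²⁺ (Z=4, 2 e⁻), Li⁺ (Z=3, 2 e⁻), Na⁺ (Z=11, 10 e⁻), K⁺ (Z=19, 18 e⁻), S²⁻ (Z=16, 18 e⁻), Se²⁻ (Z=34, 36 e⁻). Be²⁺ < Li⁺ (both 2 e⁻, Z=4>3); Li⁺ < Na⁺ (same group, 1 shell fewer); Na⁺ < K⁺ (same group, period 3 vs 4); K⁺ < S²⁻ (isoelectronic, higher Z=19 is smaller); S²⁻ < Se²⁻ (same group, 1 shell fewer).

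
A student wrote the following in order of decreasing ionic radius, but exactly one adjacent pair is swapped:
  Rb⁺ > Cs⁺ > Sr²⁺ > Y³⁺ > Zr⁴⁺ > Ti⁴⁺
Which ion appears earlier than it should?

Compare adjacent ions: Rb⁺ and Cs⁺ are in one column with the same charge; the lighter period-5 ion has one fewer shell and is smaller — yet in this decreasing list Rb⁺ sits before Cs⁺. Nothing else is reversed, so Rb⁺ should move one place to the right.

Rb⁺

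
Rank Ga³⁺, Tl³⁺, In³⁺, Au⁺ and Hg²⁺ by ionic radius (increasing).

Ga³⁺ < In³⁺ < Tl³⁺ < Hg²⁺ < Au⁺

Electron counts and nuclear charges: Ga³⁺ (Z=31, 28 e⁻), In³⁺ (Z=49, 46 e⁻), Tl³⁺ (Z=81, 78 e⁻), Hg²⁺ (Z=80, 78 e⁻), Au⁺ (Z=79, 78 e⁻). Ga³⁺ < In³⁺ (same group, period 4 vs 5); In³⁺ < Tl³⁺ (same group, period 5 vs 6); Tl³⁺ < Hg²⁺ (both 78 e⁻, Z=81>80); Hg²⁺ < Au⁺ (both 78 e⁻, Z=80>79).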